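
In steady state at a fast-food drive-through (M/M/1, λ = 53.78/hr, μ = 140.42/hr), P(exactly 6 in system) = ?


ρ = 53.78/140.42 = 0.3830
P_n = (1−ρ)·ρ^n = (1 − 0.3830)·0.3830^6 = 0.6170·0.003156 = 0.001947

Final: 0.001947


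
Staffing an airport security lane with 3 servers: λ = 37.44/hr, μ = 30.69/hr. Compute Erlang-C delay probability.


a = λ/μ = 1.2199; ρ = a/3 = 0.4066
P₀ = 0.287849 (from M/M/c formula)
C(c,a) = [a^c/(c!(1−ρ))]·P₀ = [1.81559/(6·0.5934)]·0.287849
= 0.50998·0.287849 = 0.146797

Final: 0.146797


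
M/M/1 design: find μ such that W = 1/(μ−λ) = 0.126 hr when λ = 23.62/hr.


W = 1/(μ−λ) ⇒ μ − λ = 1/W = 1/0.126 = 7.9365
μ = λ + 1/W = 23.62 + 7.9365 = 31.5565 per hr

Final: 31.5565 /hr


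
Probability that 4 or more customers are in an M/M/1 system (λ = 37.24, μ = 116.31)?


ρ = 37.24/116.31 = 0.3202
P(N ≥ n) = ρ^n = 0.3202^4 = 0.010509

Final: 0.010509


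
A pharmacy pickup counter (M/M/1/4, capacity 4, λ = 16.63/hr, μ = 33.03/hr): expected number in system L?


ρ = 16.63/33.03 = 0.5035
L = ρ[1 − (K+1)ρ^K + Kρ^(K+1)] / [(1−ρ)(1−ρ^(K+1))]
Numerator: 0.5035·(1 − 5·0.064259 + 4·0.032353) = 0.406872
Denominator: (0.4965)·(0.967647) = 0.480454
L = 0.406872/0.480454 = 0.8468

Final: 0.8468


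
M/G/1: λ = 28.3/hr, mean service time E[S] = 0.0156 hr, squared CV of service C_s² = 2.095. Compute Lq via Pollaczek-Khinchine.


ρ = λ·E[S] = 28.3·0.0156 = 0.4415
Lq = ρ²(1+C_s²)/(2(1−ρ)) = 0.1949·(1+2.095)/(2·0.5585)
= 0.1949·3.0950/1.1170 = 0.54003

Final: 0.54003


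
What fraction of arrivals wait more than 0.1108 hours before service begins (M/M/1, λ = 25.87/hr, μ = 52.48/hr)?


ρ = 25.87/52.48 = 0.4929
P(Wq > t) = ρ·e^{−(μ−λ)t} = 0.4929·e^{−2.9484}
= 0.4929·0.052424 = 0.025842

Final: 0.025842


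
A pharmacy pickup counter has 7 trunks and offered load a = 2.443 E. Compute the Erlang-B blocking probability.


B(c,a) = (a^c/c!) / Σ_{k=0}^{c} a^k/k!
a^7/7! = 0.103047
Σ terms (k=0..7): 1.00000 + 2.44300 + 2.98412 + 2.43007 + 1.48417 + 0.72516 + 0.29526 + 0.10305 = 11.464836
B = 0.103047/11.464836 = 0.008988

Final: 0.008988


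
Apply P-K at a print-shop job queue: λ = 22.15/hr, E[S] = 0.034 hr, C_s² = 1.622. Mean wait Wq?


ρ = λ·E[S] = 22.15·0.034 = 0.7531
E[S²] = E[S]²(1+C_s²) = 0.034²·(1+1.622) = 0.003031
Wq = λ·E[S²]/(2(1−ρ)) = 22.15·0.003031/(2·0.2469) = 0.13596 hr

Final: 0.13596 hr


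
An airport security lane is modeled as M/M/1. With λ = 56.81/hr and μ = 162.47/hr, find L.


ρ = λ/μ = 56.81/162.47 = 0.3497
L = ρ/(1−ρ) = 0.3497/(1 − 0.3497) = 0.3497/0.6503 = 0.5377

Final: 0.5377


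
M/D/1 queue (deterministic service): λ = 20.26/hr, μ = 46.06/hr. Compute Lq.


ρ = 20.26/46.06 = 0.4399
M/D/1: Lq = ρ²/(2(1−ρ)) = 0.1935/(2·0.5601) = 0.17271

Final: 0.17271


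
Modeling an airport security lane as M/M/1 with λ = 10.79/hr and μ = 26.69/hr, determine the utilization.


ρ = λ/μ = 10.79/26.69 = 0.4043

Final: 0.4043


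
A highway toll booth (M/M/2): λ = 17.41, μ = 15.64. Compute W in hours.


a = 1.1132; ρ = 0.5566; P₀ = 0.284863
Lq = P₀·a^c·ρ/(c!(1−ρ)²) = 0.49962
Wq = Lq/λ = 0.49962/17.41 = 0.02870 hr
W = Wq + 1/μ = 0.02870 + 0.06394 = 0.09264 hr

Final: 0.09264 hr


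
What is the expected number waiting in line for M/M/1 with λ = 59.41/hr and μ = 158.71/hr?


ρ = 59.41/158.71 = 0.3743
Lq = ρ²/(1−ρ) = 0.1401/0.6257 = 0.2240

Final: 0.2240


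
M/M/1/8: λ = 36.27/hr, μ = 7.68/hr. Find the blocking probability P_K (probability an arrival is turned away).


ρ = λ/μ = 36.27/7.68 = 4.7227
P_K = (1−ρ)ρ^K/(1−ρ^(K+1)) = (-3.7227·247451.838239)/(1 − 1168629.970434)
= -921178.132195/-1168628.970434 = 0.788255

Final: 0.788255


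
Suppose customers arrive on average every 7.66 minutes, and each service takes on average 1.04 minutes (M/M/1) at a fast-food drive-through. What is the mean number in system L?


λ = 60/7.66 = 7.8329 /hr
μ = 60/1.04 = 57.6923 /hr
ρ = λ/μ = 7.8329/57.6923 = 0.1358
L = ρ/(1−ρ) = 0.1358/0.8642 = 0.1571

Final: 0.1571


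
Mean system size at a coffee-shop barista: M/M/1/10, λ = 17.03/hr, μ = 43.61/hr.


ρ = 17.03/43.61 = 0.3905
L = ρ[1 − (K+1)ρ^K + Kρ^(K+1)] / [(1−ρ)(1−ρ^(K+1))]
Numerator: 0.3905·(1 − 11·0.00008247 + 10·0.00003220) = 0.390278
Denominator: (0.6095)·(0.999968) = 0.609474
L = 0.390278/0.609474 = 0.6404

Final: 0.6404


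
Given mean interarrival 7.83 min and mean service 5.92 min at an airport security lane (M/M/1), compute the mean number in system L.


λ = 60/7.83 = 7.6628 /hr
μ = 60/5.92 = 10.1351 /hr
ρ = λ/μ = 7.6628/10.1351 = 0.7561
L = ρ/(1−ρ) = 0.7561/0.2439 = 3.0995

Final: 3.0995


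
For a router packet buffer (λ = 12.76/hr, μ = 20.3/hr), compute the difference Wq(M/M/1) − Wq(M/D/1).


ρ = 12.76/20.3 = 0.6286
Wq(M/M/1) = ρ/(μ−λ) = 0.6286/7.54 = 0.08336 hr
Wq(M/D/1) = ρ/(2(μ−λ)) = 0.04168 hr
Savings = 0.08336 − 0.04168 = 0.04168 hr

Final: 0.04168 hr


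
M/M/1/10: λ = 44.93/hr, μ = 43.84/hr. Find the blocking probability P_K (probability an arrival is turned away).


ρ = λ/μ = 44.93/43.84 = 1.0249
P_K = (1−ρ)ρ^K/(1−ρ^(K+1)) = (-0.02486·1.278376)/(1 − 1.310161)
= -0.031784/-0.310161 = 0.102477

Final: 0.102477


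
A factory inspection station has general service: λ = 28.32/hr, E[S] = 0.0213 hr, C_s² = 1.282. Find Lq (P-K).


ρ = λ·E[S] = 28.32·0.0213 = 0.6032
Lq = ρ²(1+C_s²)/(2(1−ρ)) = 0.3639·(1+1.282)/(2·0.3968)
= 0.3639·2.2820/0.7936 = 1.04635

Final: 1.04635


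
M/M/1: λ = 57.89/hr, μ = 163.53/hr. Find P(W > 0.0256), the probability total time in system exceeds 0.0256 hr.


W ~ Exponential(μ−λ) for M/M/1.
μ − λ = 163.53 − 57.89 = 105.6400
P(W > t) = e^{−(μ−λ)t} = e^{−2.7044} = 0.066912

Final: 0.066912


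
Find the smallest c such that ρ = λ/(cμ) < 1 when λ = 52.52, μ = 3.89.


Stability requires cμ > λ ⇔ c > λ/μ.
λ/μ = 52.52/3.89 = 13.5013
Minimum integer c = ⌊13.5013⌋ + 1 = 14
Check: 14·3.89 = 54.46 > 52.52, while 13·3.89 = 50.57 ≤ 52.52

Final: 14 servers


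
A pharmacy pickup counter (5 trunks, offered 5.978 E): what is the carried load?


B(5,5.978) = 0.358862 (Erlang-B)
Carried load = a(1 − B) = 5.978·(1 − 0.358862) = 5.978·0.641138 = 3.8327 E

Final: 3.8327 Erlangs


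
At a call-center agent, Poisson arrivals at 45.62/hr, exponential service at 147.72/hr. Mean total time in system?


W = 1/(μ−λ) = 1/(147.72 − 45.62) = 1/102.10 = 0.009794 hr

Final: 0.009794 hr


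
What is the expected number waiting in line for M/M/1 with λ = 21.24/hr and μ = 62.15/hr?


ρ = 21.24/62.15 = 0.3418
Lq = ρ²/(1−ρ) = 0.1168/0.6582 = 0.1774

Final: 0.1774


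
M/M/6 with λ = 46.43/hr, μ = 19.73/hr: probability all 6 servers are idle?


a = λ/μ = 46.43/19.73 = 2.3533; ρ = a/c = 0.3922
Σ_{k=0}^{5} a^k/k! (terms k=0..5) = 1.00000 + 2.35327 + 2.76894 + 2.17202 + 1.27784 + 0.60142 = 10.17348
Tail: a^6/(6!(1−ρ)) = 169.83594/(720·0.6078) = 0.38810
P₀ = 1/(10.17348 + 0.38810) = 1/10.56158 = 0.094683

Final: 0.094683


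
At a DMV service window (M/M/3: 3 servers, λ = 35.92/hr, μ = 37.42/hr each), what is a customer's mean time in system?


a = 0.9599; ρ = 0.3200; P₀ = 0.379160
Lq = P₀·a^c·ρ/(c!(1−ρ)²) = 0.03867
Wq = Lq/λ = 0.03867/35.92 = 0.001077 hr
W = Wq + 1/μ = 0.001077 + 0.02672 = 0.02780 hr

Final: 0.02780 hr


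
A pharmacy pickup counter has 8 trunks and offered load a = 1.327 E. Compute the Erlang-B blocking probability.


B(c,a) = (a^c/c!) / Σ_{k=0}^{c} a^k/k!
a^8/8! = 0.0002385
Σ terms (k=0..8): 1.00000 + 1.32700 + 0.88046 + 0.38946 + 0.12920 + 0.03429 + 0.007584 + 0.001438 + 0.0002385 = 3.769677
B = 0.0002385/3.769677 = 0.00006326

Final: 0.00006326


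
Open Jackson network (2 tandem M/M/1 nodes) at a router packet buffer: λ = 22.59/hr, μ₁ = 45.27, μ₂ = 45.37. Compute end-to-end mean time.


Each node sees arrival rate λ = 22.59/hr (tandem ⇒ throughput preserved).
W₁ = 1/(μ₁−λ) = 1/(45.27−22.59) = 0.04409 hr
W₂ = 1/(μ₂−λ) = 1/(45.37−22.59) = 0.04390 hr
W_total = W₁ + W₂ = 0.04409 + 0.04390 = 0.08799 hr

Final: 0.08799 hr


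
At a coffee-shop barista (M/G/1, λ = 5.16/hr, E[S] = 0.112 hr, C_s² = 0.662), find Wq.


ρ = λ·E[S] = 5.16·0.112 = 0.5779
E[S²] = E[S]²(1+C_s²) = 0.112²·(1+0.662) = 0.020848
Wq = λ·E[S²]/(2(1−ρ)) = 5.16·0.020848/(2·0.4221) = 0.12744 hr

Final: 0.12744 hr


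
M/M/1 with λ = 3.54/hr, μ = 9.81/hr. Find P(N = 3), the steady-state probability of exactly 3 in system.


ρ = 3.54/9.81 = 0.3609
P_n = (1−ρ)·ρ^n = (1 − 0.3609)·0.3609^3 = 0.6391·0.046990 = 0.030033

Final: 0.030033


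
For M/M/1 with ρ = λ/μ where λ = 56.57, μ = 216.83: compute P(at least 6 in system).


ρ = 56.57/216.83 = 0.2609
P(N ≥ n) = ρ^n = 0.2609^6 = 0.0003154

Final: 0.0003154


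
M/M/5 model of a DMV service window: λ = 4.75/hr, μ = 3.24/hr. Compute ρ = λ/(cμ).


ρ = λ/(cμ) = 4.75/(5·3.24) = 4.75/16.20 = 0.2932

Final: 0.2932


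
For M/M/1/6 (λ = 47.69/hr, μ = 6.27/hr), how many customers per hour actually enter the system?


ρ = 7.6061; P_K = (1−ρ)ρ^6/(1−ρ^7) = 0.868526
λ_eff = λ(1 − P_K) = 47.69·(1 − 0.868526) = 47.69·0.131474 = 6.2700 /hr

Final: 6.2700 /hr


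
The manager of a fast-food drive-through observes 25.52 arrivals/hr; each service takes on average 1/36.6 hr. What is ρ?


ρ = λ/μ = 25.52/36.6 = 0.6973

Final: 0.6973


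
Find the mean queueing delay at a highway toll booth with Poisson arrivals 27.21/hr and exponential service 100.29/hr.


ρ = 27.21/100.29 = 0.2713
Wq = ρ/(μ−λ) = 0.2713/(100.29 − 27.21) = 0.2713/73.08 = 0.003713 hr

Final: 0.003713 hr


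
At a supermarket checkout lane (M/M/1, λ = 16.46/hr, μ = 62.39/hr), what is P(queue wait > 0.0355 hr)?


ρ = 16.46/62.39 = 0.2638
P(Wq > t) = ρ·e^{−(μ−λ)t} = 0.2638·e^{−1.6305}
= 0.2638·0.195829 = 0.051664

Final: 0.051664


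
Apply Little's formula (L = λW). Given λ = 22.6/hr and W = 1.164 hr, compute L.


L = λW = 22.6·1.164 = 26.3064

Final: 26.3064


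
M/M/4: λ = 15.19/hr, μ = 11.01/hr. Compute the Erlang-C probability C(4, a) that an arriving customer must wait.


a = λ/μ = 1.3797; ρ = a/4 = 0.3449
P₀ = 0.250031 (from M/M/c formula)
C(c,a) = [a^c/(c!(1−ρ))]·P₀ = [3.62311/(24·0.6551)]·0.250031
= 0.23045·0.250031 = 0.057619

Final: 0.057619


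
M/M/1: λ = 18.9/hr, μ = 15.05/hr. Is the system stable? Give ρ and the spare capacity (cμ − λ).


Total capacity cμ = 1·15.05 = 15.05/hr
ρ = λ/(cμ) = 18.9/15.05 = 1.2558
Stable ⇔ ρ < 1: NO
Spare capacity = cμ − λ = 15.05 − 18.9 = -3.85/hr

Final: ρ = 1.2558; unstable; margin = -3.85/hr


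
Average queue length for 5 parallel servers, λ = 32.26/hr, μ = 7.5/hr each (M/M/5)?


a = λ/μ = 4.3013; ρ = a/5 = 0.8603
P₀ = 0.007699
Lq = P₀·a^c·ρ / (c!·(1−ρ)²) = 0.007699·1472.36504·0.8603/(120·0.01953)
= 4.16202

Final: 4.16202


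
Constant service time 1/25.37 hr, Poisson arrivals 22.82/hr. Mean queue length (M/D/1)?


ρ = 22.82/25.37 = 0.8995
M/D/1: Lq = ρ²/(2(1−ρ)) = 0.8091/(2·0.1005) = 4.02477

Final: 4.02477


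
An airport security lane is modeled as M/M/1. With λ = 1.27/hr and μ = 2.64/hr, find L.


ρ = λ/μ = 1.27/2.64 = 0.4811
L = ρ/(1−ρ) = 0.4811/(1 − 0.4811) = 0.4811/0.5189 = 0.9270

Final: 0.9270


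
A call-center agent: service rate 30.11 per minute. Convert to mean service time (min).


Mean service time = 1/μ = 1/30.11 minute = 0.03321 minute
In minutes: 0.03321 × 1 = 0.03321 min

Final: 0.03321 min


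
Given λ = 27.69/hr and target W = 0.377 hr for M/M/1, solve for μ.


W = 1/(μ−λ) ⇒ μ − λ = 1/W = 1/0.377 = 2.6525
μ = λ + 1/W = 27.69 + 2.6525 = 30.3425 per hr

Final: 30.3425 /hr


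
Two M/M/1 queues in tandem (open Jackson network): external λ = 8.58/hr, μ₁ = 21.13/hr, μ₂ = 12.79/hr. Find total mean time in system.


Each node sees arrival rate λ = 8.58/hr (tandem ⇒ throughput preserved).
W₁ = 1/(μ₁−λ) = 1/(21.13−8.58) = 0.07968 hr
W₂ = 1/(μ₂−λ) = 1/(12.79−8.58) = 0.23753 hr
W_total = W₁ + W₂ = 0.07968 + 0.23753 = 0.31721 hr

Final: 0.31721 hr


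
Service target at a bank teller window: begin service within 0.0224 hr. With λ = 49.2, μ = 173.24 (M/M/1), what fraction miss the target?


ρ = 49.2/173.24 = 0.2840
P(Wq > t) = ρ·e^{−(μ−λ)t} = 0.2840·e^{−2.7785}
= 0.2840·0.062132 = 0.017645

Final: 0.017645


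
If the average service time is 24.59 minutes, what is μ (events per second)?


μ = 1/(service time) in consistent units.
1 second = 0.0166667 min, so μ = 0.0166667/24.59 = 0.0006778 per second

Final: 0.0006778 /sec


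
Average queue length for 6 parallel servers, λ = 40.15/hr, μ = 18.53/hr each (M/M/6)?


a = λ/μ = 2.1668; ρ = a/6 = 0.3611
P₀ = 0.114273
Lq = P₀·a^c·ρ / (c!·(1−ρ)²) = 0.114273·103.48104·0.3611/(720·0.40816)
= 0.01453

Final: 0.01453


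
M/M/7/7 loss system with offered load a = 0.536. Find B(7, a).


B(c,a) = (a^c/c!) / Σ_{k=0}^{c} a^k/k!
a^7/7! = 0.000002522
Σ terms (k=0..7): 1.00000 + 0.53600 + 0.14365 + 0.02567 + 0.003439 + 0.0003687 + 0.00003293 + 0.000002522 = 1.709156
B = 0.000002522/1.709156 = 0.000001476

Final: 0.000001476


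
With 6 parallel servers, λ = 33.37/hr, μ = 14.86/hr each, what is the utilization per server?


ρ = λ/(cμ) = 33.37/(6·14.86) = 33.37/89.16 = 0.3743

Final: 0.3743


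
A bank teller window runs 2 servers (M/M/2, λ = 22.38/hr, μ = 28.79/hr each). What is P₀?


a = λ/μ = 22.38/28.79 = 0.7774; ρ = a/c = 0.3887
Σ_{k=0}^{1} a^k/k! (terms k=0..1) = 1.00000 + 0.77735 = 1.77735
Tail: a^2/(2!(1−ρ)) = 0.60428/(2·0.6113) = 0.49424
P₀ = 1/(1.77735 + 0.49424) = 1/2.27159 = 0.440220

Final: 0.440220


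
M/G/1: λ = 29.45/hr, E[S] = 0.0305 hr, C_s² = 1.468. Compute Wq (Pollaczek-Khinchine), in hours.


ρ = λ·E[S] = 29.45·0.0305 = 0.8982
E[S²] = E[S]²(1+C_s²) = 0.0305²·(1+1.468) = 0.002296
Wq = λ·E[S²]/(2(1−ρ)) = 29.45·0.002296/(2·0.1018) = 0.33217 hr

Final: 0.33217 hr


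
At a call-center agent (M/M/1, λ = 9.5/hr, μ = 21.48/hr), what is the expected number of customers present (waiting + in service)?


ρ = λ/μ = 9.5/21.48 = 0.4423
L = ρ/(1−ρ) = 0.4423/(1 − 0.4423) = 0.4423/0.5577 = 0.7930

Final: 0.7930


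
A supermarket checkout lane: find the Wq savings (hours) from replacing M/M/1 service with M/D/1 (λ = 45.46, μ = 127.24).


ρ = 45.46/127.24 = 0.3573
Wq(M/M/1) = ρ/(μ−λ) = 0.3573/81.78 = 0.004369 hr
Wq(M/D/1) = ρ/(2(μ−λ)) = 0.002184 hr
Savings = 0.004369 − 0.002184 = 0.002184 hr

Final: 0.002184 hr


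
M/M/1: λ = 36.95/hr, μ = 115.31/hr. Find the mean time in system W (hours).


W = 1/(μ−λ) = 1/(115.31 − 36.95) = 1/78.36 = 0.01276 hr

Final: 0.01276 hr


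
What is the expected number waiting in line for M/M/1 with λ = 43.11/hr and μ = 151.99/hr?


ρ = 43.11/151.99 = 0.2836
Lq = ρ²/(1−ρ) = 0.08045/0.7164 = 0.1123

Final: 0.1123


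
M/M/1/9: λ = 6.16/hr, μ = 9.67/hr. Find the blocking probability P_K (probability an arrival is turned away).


ρ = λ/μ = 6.16/9.67 = 0.6370
P_K = (1−ρ)ρ^K/(1−ρ^(K+1)) = (0.3630·0.017274)/(1 − 0.011004)
= 0.006270/0.988996 = 0.006340

Final: 0.006340


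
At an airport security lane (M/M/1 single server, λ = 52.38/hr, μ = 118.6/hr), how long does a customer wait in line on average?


ρ = 52.38/118.6 = 0.4417
Wq = ρ/(μ−λ) = 0.4417/(118.6 − 52.38) = 0.4417/66.22 = 0.006669 hr

Final: 0.006669 hr


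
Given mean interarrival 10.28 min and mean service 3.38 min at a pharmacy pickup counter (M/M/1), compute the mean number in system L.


λ = 60/10.28 = 5.8366 /hr
μ = 60/3.38 = 17.7515 /hr
ρ = λ/μ = 5.8366/17.7515 = 0.3288
L = ρ/(1−ρ) = 0.3288/0.6712 = 0.4899

Final: 0.4899


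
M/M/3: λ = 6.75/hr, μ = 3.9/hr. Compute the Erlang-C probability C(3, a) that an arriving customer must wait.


a = λ/μ = 1.7308; ρ = a/3 = 0.5769
P₀ = 0.159465 (from M/M/c formula)
C(c,a) = [a^c/(c!(1−ρ))]·P₀ = [5.18463/(6·0.4231)]·0.159465
= 2.04243·0.159465 = 0.325695

Final: 0.325695


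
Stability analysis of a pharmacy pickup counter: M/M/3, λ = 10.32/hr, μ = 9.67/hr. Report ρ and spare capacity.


Total capacity cμ = 3·9.67 = 29.01/hr
ρ = λ/(cμ) = 10.32/29.01 = 0.3557
Stable ⇔ ρ < 1: YES
Spare capacity = cμ − λ = 29.01 − 10.32 = 18.69/hr

Final: ρ = 0.3557; stable; margin = 18.69/hr


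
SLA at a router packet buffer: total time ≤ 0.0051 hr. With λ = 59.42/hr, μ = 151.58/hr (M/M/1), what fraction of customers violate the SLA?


W ~ Exponential(μ−λ) for M/M/1.
μ − λ = 151.58 − 59.42 = 92.1600
P(W > t) = e^{−(μ−λ)t} = e^{−0.4700} = 0.624992

Final: 0.624992


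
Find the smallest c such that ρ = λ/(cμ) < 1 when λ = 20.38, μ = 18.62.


Stability requires cμ > λ ⇔ c > λ/μ.
λ/μ = 20.38/18.62 = 1.0945
Minimum integer c = ⌊1.0945⌋ + 1 = 2
Check: 2·18.62 = 37.24 > 20.38, while 1·18.62 = 18.62 ≤ 20.38

Final: 2 servers


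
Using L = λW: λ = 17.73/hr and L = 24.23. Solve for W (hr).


W = L/λ = 24.23/17.73 = 1.3666 hr

Final: 1.3666 hr


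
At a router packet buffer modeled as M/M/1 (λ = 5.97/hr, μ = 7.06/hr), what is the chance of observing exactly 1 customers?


ρ = 5.97/7.06 = 0.8456
P_n = (1−ρ)·ρ^n = (1 − 0.8456)·0.8456^1 = 0.1544·0.845609 = 0.130554

Final: 0.130554


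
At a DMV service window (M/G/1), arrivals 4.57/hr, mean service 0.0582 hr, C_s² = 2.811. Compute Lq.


ρ = λ·E[S] = 4.57·0.0582 = 0.2660
Lq = ρ²(1+C_s²)/(2(1−ρ)) = 0.07074·(1+2.811)/(2·0.7340)
= 0.07074·3.8110/1.4681 = 0.18364

Final: 0.18364


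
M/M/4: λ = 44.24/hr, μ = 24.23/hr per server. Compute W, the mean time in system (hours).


a = 1.8258; ρ = 0.4565; P₀ = 0.157256
Lq = P₀·a^c·ρ/(c!(1−ρ)²) = 0.11251
Wq = Lq/λ = 0.11251/44.24 = 0.002543 hr
W = Wq + 1/μ = 0.002543 + 0.04127 = 0.04381 hr

Final: 0.04381 hr


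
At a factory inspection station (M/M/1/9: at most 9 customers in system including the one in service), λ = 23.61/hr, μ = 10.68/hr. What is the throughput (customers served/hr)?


ρ = 2.2107; P_K = (1−ρ)ρ^9/(1−ρ^10) = 0.547846
λ_eff = λ(1 − P_K) = 23.61·(1 − 0.547846) = 23.61·0.452154 = 10.6754 /hr

Final: 10.6754 /hr


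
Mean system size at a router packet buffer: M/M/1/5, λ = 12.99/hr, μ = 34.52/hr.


ρ = 12.99/34.52 = 0.3763
L = ρ[1 − (K+1)ρ^K + Kρ^(K+1)] / [(1−ρ)(1−ρ^(K+1))]
Numerator: 0.3763·(1 − 6·0.007546 + 5·0.002839) = 0.364609
Denominator: (0.6237)·(0.997161) = 0.621925
L = 0.364609/0.621925 = 0.5863

Final: 0.5863


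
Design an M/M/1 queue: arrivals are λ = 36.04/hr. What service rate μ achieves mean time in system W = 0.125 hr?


W = 1/(μ−λ) ⇒ μ − λ = 1/W = 1/0.125 = 8.0000
μ = λ + 1/W = 36.04 + 8.0000 = 44.0400 per hr

Final: 44.0400 /hr


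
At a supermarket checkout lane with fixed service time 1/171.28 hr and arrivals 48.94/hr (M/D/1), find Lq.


ρ = 48.94/171.28 = 0.2857
M/D/1: Lq = ρ²/(2(1−ρ)) = 0.08164/(2·0.7143) = 0.05715

Final: 0.05715


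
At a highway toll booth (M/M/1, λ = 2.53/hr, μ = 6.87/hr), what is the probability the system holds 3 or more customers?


ρ = 2.53/6.87 = 0.3683
P(N ≥ n) = ρ^n = 0.3683^3 = 0.049945

Final: 0.049945


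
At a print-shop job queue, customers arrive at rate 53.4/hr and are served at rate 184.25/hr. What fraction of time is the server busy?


ρ = λ/μ = 53.4/184.25 = 0.2898

Final: 0.2898


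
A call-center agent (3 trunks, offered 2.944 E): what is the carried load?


B(3,2.944) = 0.339393 (Erlang-B)
Carried load = a(1 − B) = 2.944·(1 − 0.339393) = 2.944·0.660607 = 1.9448 E

Final: 1.9448 Erlangs


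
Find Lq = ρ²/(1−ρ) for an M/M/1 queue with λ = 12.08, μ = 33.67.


ρ = 12.08/33.67 = 0.3588
Lq = ρ²/(1−ρ) = 0.1287/0.6412 = 0.2007

Final: 0.2007


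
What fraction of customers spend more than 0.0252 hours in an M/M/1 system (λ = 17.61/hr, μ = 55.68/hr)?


W ~ Exponential(μ−λ) for M/M/1.
μ − λ = 55.68 − 17.61 = 38.0700
P(W > t) = e^{−(μ−λ)t} = e^{−0.9594} = 0.383136

Final: 0.383136


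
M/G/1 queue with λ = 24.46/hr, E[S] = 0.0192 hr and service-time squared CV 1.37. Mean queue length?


ρ = λ·E[S] = 24.46·0.0192 = 0.4696
Lq = ρ²(1+C_s²)/(2(1−ρ)) = 0.2206·(1+1.37)/(2·0.5304)
= 0.2206·2.3700/1.0607 = 0.49278

Final: 0.49278


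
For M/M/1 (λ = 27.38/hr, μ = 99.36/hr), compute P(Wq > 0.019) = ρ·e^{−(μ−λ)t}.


ρ = 27.38/99.36 = 0.2756
P(Wq > t) = ρ·e^{−(μ−λ)t} = 0.2756·e^{−1.3676}
= 0.2756·0.254712 = 0.070189

Final: 0.070189


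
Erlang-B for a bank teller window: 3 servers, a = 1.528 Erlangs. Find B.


B(c,a) = (a^c/c!) / Σ_{k=0}^{c} a^k/k!
a^3/3! = 0.594592
Σ terms (k=0..3): 1.00000 + 1.52800 + 1.16739 + 0.59459 = 4.289984
B = 0.594592/4.289984 = 0.138600

Final: 0.138600


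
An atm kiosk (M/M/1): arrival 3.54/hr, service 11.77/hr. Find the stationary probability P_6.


ρ = 3.54/11.77 = 0.3008
P_n = (1−ρ)·ρ^n = (1 − 0.3008)·0.3008^6 = 0.6992·0.0007402 = 0.0005176

Final: 0.0005176


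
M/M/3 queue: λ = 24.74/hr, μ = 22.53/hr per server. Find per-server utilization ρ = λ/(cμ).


ρ = λ/(cμ) = 24.74/(3·22.53) = 24.74/67.59 = 0.3660

Final: 0.3660


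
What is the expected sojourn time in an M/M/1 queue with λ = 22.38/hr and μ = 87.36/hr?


W = 1/(μ−λ) = 1/(87.36 − 22.38) = 1/64.98 = 0.01539 hr

Final: 0.01539 hr


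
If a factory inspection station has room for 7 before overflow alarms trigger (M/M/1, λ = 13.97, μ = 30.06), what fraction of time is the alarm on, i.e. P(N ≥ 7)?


ρ = 13.97/30.06 = 0.4647
P(N ≥ n) = ρ^n = 0.4647^7 = 0.004682

Final: 0.004682


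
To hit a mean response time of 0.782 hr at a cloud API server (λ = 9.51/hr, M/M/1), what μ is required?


W = 1/(μ−λ) ⇒ μ − λ = 1/W = 1/0.782 = 1.2788
μ = λ + 1/W = 9.51 + 1.2788 = 10.7888 per hr

Final: 10.7888 /hr


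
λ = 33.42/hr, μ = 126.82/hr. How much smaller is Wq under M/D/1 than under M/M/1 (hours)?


ρ = 33.42/126.82 = 0.2635
Wq(M/M/1) = ρ/(μ−λ) = 0.2635/93.40 = 0.002821 hr
Wq(M/D/1) = ρ/(2(μ−λ)) = 0.001411 hr
Savings = 0.002821 − 0.001411 = 0.001411 hr

Final: 0.001411 hr


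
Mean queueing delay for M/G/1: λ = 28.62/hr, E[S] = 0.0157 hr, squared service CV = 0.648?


ρ = λ·E[S] = 28.62·0.0157 = 0.4493
E[S²] = E[S]²(1+C_s²) = 0.0157²·(1+0.648) = 0.0004062
Wq = λ·E[S²]/(2(1−ρ)) = 28.62·0.0004062/(2·0.5507) = 0.01056 hr

Final: 0.01056 hr


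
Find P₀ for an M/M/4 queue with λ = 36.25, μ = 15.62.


a = λ/μ = 36.25/15.62 = 2.3207; ρ = a/c = 0.5802
Σ_{k=0}^{3} a^k/k! (terms k=0..3) = 1.00000 + 2.32074 + 2.69292 + 2.08319 = 8.09686
Tail: a^4/(4!(1−ρ)) = 29.00734/(24·0.4198) = 2.87899
P₀ = 1/(8.09686 + 2.87899) = 1/10.97584 = 0.091109

Final: 0.091109


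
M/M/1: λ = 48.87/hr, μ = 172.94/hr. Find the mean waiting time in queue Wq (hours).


ρ = 48.87/172.94 = 0.2826
Wq = ρ/(μ−λ) = 0.2826/(172.94 − 48.87) = 0.2826/124.07 = 0.002278 hr

Final: 0.002278 hr


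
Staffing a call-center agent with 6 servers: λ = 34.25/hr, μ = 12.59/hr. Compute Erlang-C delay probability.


a = λ/μ = 2.7204; ρ = a/6 = 0.4534
P₀ = 0.065232 (from M/M/c formula)
C(c,a) = [a^c/(c!(1−ρ))]·P₀ = [405.33030/(720·0.5466)]·0.065232
= 1.02993·0.065232 = 0.067185

Final: 0.067185


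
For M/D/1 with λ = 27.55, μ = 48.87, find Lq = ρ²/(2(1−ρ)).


ρ = 27.55/48.87 = 0.5637
M/D/1: Lq = ρ²/(2(1−ρ)) = 0.3178/(2·0.4363) = 0.36424

Final: 0.36424


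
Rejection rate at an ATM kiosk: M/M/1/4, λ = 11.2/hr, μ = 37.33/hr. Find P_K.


ρ = λ/μ = 11.2/37.33 = 0.3000
P_K = (1−ρ)ρ^K/(1−ρ^(K+1)) = (0.7000·0.008103)/(1 − 0.002431)
= 0.005672/0.997569 = 0.005686

Final: 0.005686


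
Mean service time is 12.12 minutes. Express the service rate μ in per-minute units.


μ = 1/(service time) in consistent units.
1 minute = 1 min, so μ = 1/12.12 = 0.08251 per minute

Final: 0.08251 /min


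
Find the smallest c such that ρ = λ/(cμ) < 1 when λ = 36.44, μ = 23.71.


Stability requires cμ > λ ⇔ c > λ/μ.
λ/μ = 36.44/23.71 = 1.5369
Minimum integer c = ⌊1.5369⌋ + 1 = 2
Check: 2·23.71 = 47.42 > 36.44, while 1·23.71 = 23.71 ≤ 36.44

Final: 2 servers


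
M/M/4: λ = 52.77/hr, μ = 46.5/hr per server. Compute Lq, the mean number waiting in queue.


a = λ/μ = 1.1348; ρ = a/4 = 0.2837
P₀ = 0.320633
Lq = P₀·a^c·ρ / (c!·(1−ρ)²) = 0.320633·1.65858·0.2837/(24·0.51307)
= 0.01225

Final: 0.01225


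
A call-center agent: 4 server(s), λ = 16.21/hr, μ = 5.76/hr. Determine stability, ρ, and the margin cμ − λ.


Total capacity cμ = 4·5.76 = 23.04/hr
ρ = λ/(cμ) = 16.21/23.04 = 0.7036
Stable ⇔ ρ < 1: YES
Spare capacity = cμ − λ = 23.04 − 16.21 = 6.83/hr

Final: ρ = 0.7036; stable; margin = 6.83/hr


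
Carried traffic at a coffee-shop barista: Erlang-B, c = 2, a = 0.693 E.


B(2,0.693) = 0.124216 (Erlang-B)
Carried load = a(1 − B) = 0.693·(1 − 0.124216) = 0.693·0.875784 = 0.6069 E

Final: 0.6069 Erlangs


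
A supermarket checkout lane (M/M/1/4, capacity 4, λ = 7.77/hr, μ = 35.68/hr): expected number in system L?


ρ = 7.77/35.68 = 0.2178
L = ρ[1 − (K+1)ρ^K + Kρ^(K+1)] / [(1−ρ)(1−ρ^(K+1))]
Numerator: 0.2178·(1 − 5·0.002249 + 4·0.0004898) = 0.215747
Denominator: (0.7822)·(0.999510) = 0.781848
L = 0.215747/0.781848 = 0.2759

Final: 0.2759


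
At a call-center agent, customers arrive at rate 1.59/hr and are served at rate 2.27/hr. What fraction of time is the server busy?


ρ = λ/μ = 1.59/2.27 = 0.7004

Final: 0.7004


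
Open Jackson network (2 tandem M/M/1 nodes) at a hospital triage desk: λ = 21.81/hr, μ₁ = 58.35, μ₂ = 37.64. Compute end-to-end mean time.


Each node sees arrival rate λ = 21.81/hr (tandem ⇒ throughput preserved).
W₁ = 1/(μ₁−λ) = 1/(58.35−21.81) = 0.02737 hr
W₂ = 1/(μ₂−λ) = 1/(37.64−21.81) = 0.06317 hr
W_total = W₁ + W₂ = 0.02737 + 0.06317 = 0.09054 hr

Final: 0.09054 hr


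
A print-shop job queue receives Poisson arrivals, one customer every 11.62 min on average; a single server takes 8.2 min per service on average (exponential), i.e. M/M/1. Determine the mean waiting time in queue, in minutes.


λ = 60/11.62 = 5.1635 /hr
μ = 60/8.2 = 7.3171 /hr
ρ = λ/μ = 5.1635/7.3171 = 0.7057
Wq = ρ/(μ−λ) = 0.7057/(7.3171−5.1635) = 0.32768 hr
In minutes: 0.32768·60 = 19.661 min

Final: 19.661 min


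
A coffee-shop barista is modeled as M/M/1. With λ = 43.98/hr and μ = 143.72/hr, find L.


ρ = λ/μ = 43.98/143.72 = 0.3060
L = ρ/(1−ρ) = 0.3060/(1 − 0.3060) = 0.3060/0.6940 = 0.4409

Final: 0.4409


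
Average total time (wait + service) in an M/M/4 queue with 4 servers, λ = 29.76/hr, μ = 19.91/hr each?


a = 1.4947; ρ = 0.3737; P₀ = 0.222198
Lq = P₀·a^c·ρ/(c!(1−ρ)²) = 0.04402
Wq = Lq/λ = 0.04402/29.76 = 0.001479 hr
W = Wq + 1/μ = 0.001479 + 0.05023 = 0.05171 hr

Final: 0.05171 hr


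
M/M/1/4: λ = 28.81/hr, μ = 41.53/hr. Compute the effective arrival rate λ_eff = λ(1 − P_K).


ρ = 0.6937; P_K = (1−ρ)ρ^4/(1−ρ^5) = 0.084511
λ_eff = λ(1 − P_K) = 28.81·(1 − 0.084511) = 28.81·0.915489 = 26.3752 /hr

Final: 26.3752 /hr


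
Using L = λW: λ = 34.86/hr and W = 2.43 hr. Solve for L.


L = λW = 34.86·2.43 = 84.7098

Final: 84.7098


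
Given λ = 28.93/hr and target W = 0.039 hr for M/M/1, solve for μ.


W = 1/(μ−λ) ⇒ μ − λ = 1/W = 1/0.039 = 25.6410
μ = λ + 1/W = 28.93 + 25.6410 = 54.5710 per hr

Final: 54.5710 /hr


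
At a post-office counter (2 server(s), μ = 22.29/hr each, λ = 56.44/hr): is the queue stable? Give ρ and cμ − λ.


Total capacity cμ = 2·22.29 = 44.58/hr
ρ = λ/(cμ) = 56.44/44.58 = 1.2660
Stable ⇔ ρ < 1: NO
Spare capacity = cμ − λ = 44.58 − 56.44 = -11.86/hr

Final: ρ = 1.2660; unstable; margin = -11.86/hr


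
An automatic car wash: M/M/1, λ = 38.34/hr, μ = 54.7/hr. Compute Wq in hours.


ρ = 38.34/54.7 = 0.7009
Wq = ρ/(μ−λ) = 0.7009/(54.7 − 38.34) = 0.7009/16.36 = 0.04284 hr

Final: 0.04284 hr


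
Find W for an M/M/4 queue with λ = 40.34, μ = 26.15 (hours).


a = 1.5426; ρ = 0.3857; P₀ = 0.211486
Lq = P₀·a^c·ρ/(c!(1−ρ)²) = 0.05099
Wq = Lq/λ = 0.05099/40.34 = 0.001264 hr
W = Wq + 1/μ = 0.001264 + 0.03824 = 0.03951 hr

Final: 0.03951 hr


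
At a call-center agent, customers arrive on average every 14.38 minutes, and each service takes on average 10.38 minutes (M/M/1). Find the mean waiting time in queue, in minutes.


λ = 60/14.38 = 4.1725 /hr
μ = 60/10.38 = 5.7803 /hr
ρ = λ/μ = 4.1725/5.7803 = 0.7218
Wq = ρ/(μ−λ) = 0.7218/(5.7803−4.1725) = 0.44894 hr
In minutes: 0.44894·60 = 26.936 min

Final: 26.936 min


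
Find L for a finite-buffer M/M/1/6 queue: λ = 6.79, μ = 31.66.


ρ = 6.79/31.66 = 0.2145
L = ρ[1 − (K+1)ρ^K + Kρ^(K+1)] / [(1−ρ)(1−ρ^(K+1))]
Numerator: 0.2145·(1 − 7·0.00009731 + 6·0.00002087) = 0.214347
Denominator: (0.7855)·(0.999979) = 0.785517
L = 0.214347/0.785517 = 0.2729

Final: 0.2729


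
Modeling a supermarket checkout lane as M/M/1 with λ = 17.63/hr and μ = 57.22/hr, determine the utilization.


ρ = λ/μ = 17.63/57.22 = 0.3081

Final: 0.3081


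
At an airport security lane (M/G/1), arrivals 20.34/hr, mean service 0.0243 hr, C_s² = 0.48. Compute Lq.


ρ = λ·E[S] = 20.34·0.0243 = 0.4943
Lq = ρ²(1+C_s²)/(2(1−ρ)) = 0.2443·(1+0.48)/(2·0.5057)
= 0.2443·1.4800/1.0115 = 0.35745

Final: 0.35745


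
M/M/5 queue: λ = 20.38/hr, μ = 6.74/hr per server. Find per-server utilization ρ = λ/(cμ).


ρ = λ/(cμ) = 20.38/(5·6.74) = 20.38/33.70 = 0.6047

Final: 0.6047


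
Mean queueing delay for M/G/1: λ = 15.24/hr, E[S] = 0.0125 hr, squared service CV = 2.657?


ρ = λ·E[S] = 15.24·0.0125 = 0.1905
E[S²] = E[S]²(1+C_s²) = 0.0125²·(1+2.657) = 0.0005714
Wq = λ·E[S²]/(2(1−ρ)) = 15.24·0.0005714/(2·0.8095) = 0.005379 hr

Final: 0.005379 hr


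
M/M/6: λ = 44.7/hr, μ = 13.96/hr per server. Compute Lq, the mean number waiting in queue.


a = λ/μ = 3.2020; ρ = a/6 = 0.5337
P₀ = 0.039690
Lq = P₀·a^c·ρ / (c!·(1−ρ)²) = 0.039690·1077.78623·0.5337/(720·0.21747)
= 0.14580

Final: 0.14580


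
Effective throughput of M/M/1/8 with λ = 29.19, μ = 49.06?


ρ = 0.5950; P_K = (1−ρ)ρ^8/(1−ρ^9) = 0.006421
λ_eff = λ(1 − P_K) = 29.19·(1 − 0.006421) = 29.19·0.993579 = 29.0026 /hr

Final: 29.0026 /hr


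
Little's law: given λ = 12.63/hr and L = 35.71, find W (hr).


W = L/λ = 35.71/12.63 = 2.8274 hr

Final: 2.8274 hr


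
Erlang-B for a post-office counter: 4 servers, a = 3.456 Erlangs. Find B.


B(c,a) = (a^c/c!) / Σ_{k=0}^{c} a^k/k!
a^4/4! = 5.944067
Σ terms (k=0..4): 1.00000 + 3.45600 + 5.97197 + 6.87971 + 5.94407 = 23.251742
B = 5.944067/23.251742 = 0.255640

Final: 0.255640


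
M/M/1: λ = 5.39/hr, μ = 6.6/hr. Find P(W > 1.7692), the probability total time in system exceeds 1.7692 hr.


W ~ Exponential(μ−λ) for M/M/1.
μ − λ = 6.6 − 5.39 = 1.2100
P(W > t) = e^{−(μ−λ)t} = e^{−2.1407} = 0.117569

Final: 0.117569


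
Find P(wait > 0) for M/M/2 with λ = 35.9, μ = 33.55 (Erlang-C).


a = λ/μ = 1.0700; ρ = a/2 = 0.5350
P₀ = 0.302913 (from M/M/c formula)
C(c,a) = [a^c/(c!(1−ρ))]·P₀ = [1.14500/(2·0.4650)]·0.302913
= 1.23124·0.302913 = 0.372957

Final: 0.372957


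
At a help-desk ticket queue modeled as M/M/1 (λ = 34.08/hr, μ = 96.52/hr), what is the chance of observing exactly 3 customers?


ρ = 34.08/96.52 = 0.3531
P_n = (1−ρ)·ρ^n = (1 − 0.3531)·0.3531^3 = 0.6469·0.044020 = 0.028477

Final: 0.028477


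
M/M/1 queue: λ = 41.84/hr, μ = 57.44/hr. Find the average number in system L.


ρ = λ/μ = 41.84/57.44 = 0.7284
L = ρ/(1−ρ) = 0.7284/(1 − 0.7284) = 0.7284/0.2716 = 2.6821

Final: 2.6821


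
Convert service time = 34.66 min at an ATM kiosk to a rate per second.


μ = 1/(service time) in consistent units.
1 second = 0.0166667 min, so μ = 0.0166667/34.66 = 0.0004809 per second

Final: 0.0004809 /sec


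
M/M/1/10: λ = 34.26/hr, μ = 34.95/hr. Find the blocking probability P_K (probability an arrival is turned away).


ρ = λ/μ = 34.26/34.95 = 0.9803
P_K = (1−ρ)ρ^K/(1−ρ^(K+1)) = (0.01974·0.819222)/(1 − 0.803049)
= 0.016173/0.196951 = 0.082119

Final: 0.082119


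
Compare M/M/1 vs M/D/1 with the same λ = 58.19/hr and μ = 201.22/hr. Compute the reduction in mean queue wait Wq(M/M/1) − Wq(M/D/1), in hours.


ρ = 58.19/201.22 = 0.2892
Wq(M/M/1) = ρ/(μ−λ) = 0.2892/143.03 = 0.002022 hr
Wq(M/D/1) = ρ/(2(μ−λ)) = 0.001011 hr
Savings = 0.002022 − 0.001011 = 0.001011 hr

Final: 0.001011 hr


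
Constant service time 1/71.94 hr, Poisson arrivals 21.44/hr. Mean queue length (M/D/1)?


ρ = 21.44/71.94 = 0.2980
M/D/1: Lq = ρ²/(2(1−ρ)) = 0.08882/(2·0.7020) = 0.06326

Final: 0.06326


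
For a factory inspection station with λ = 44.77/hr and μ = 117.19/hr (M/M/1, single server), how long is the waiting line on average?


ρ = 44.77/117.19 = 0.3820
Lq = ρ²/(1−ρ) = 0.1459/0.6180 = 0.2362

Final: 0.2362


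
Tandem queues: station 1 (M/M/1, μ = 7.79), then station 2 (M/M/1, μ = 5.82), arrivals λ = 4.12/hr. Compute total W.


Each node sees arrival rate λ = 4.12/hr (tandem ⇒ throughput preserved).
W₁ = 1/(μ₁−λ) = 1/(7.79−4.12) = 0.27248 hr
W₂ = 1/(μ₂−λ) = 1/(5.82−4.12) = 0.58824 hr
W_total = W₁ + W₂ = 0.27248 + 0.58824 = 0.86071 hr

Final: 0.86071 hr


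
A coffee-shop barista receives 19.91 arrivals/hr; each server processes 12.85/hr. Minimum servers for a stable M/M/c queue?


Stability requires cμ > λ ⇔ c > λ/μ.
λ/μ = 19.91/12.85 = 1.5494
Minimum integer c = ⌊1.5494⌋ + 1 = 2
Check: 2·12.85 = 25.70 > 19.91, while 1·12.85 = 12.85 ≤ 19.91

Final: 2 servers


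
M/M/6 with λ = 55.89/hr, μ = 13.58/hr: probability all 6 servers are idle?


a = λ/μ = 55.89/13.58 = 4.1156; ρ = a/c = 0.6859
Σ_{k=0}^{5} a^k/k! (terms k=0..5) = 1.00000 + 4.11561 + 8.46913 + 11.61855 + 11.95435 + 9.83989 = 46.99753
Tail: a^6/(6!(1−ρ)) = 4859.66171/(720·0.3141) = 21.49088
P₀ = 1/(46.99753 + 21.49088) = 1/68.48842 = 0.014601

Final: 0.014601


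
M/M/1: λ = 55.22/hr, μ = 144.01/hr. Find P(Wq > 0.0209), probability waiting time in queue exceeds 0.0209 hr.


ρ = 55.22/144.01 = 0.3834
P(Wq > t) = ρ·e^{−(μ−λ)t} = 0.3834·e^{−1.8557}
= 0.3834·0.156342 = 0.059949

Final: 0.059949


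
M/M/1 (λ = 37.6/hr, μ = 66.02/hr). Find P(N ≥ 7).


ρ = 37.6/66.02 = 0.5695
P(N ≥ n) = ρ^n = 0.5695^7 = 0.019435

Final: 0.019435


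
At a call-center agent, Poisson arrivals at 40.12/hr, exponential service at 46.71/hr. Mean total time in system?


W = 1/(μ−λ) = 1/(46.71 − 40.12) = 1/6.59 = 0.1517 hr

Final: 0.1517 hr


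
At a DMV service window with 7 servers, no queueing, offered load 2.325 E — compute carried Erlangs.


B(7,2.325) = 0.007145 (Erlang-B)
Carried load = a(1 − B) = 2.325·(1 − 0.007145) = 2.325·0.992855 = 2.3084 E

Final: 2.3084 Erlangs


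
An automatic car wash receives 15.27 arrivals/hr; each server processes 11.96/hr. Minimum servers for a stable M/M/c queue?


Stability requires cμ > λ ⇔ c > λ/μ.
λ/μ = 15.27/11.96 = 1.2768
Minimum integer c = ⌊1.2768⌋ + 1 = 2
Check: 2·11.96 = 23.92 > 15.27, while 1·11.96 = 11.96 ≤ 15.27

Final: 2 servers


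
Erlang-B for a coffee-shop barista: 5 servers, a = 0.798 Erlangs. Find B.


B(c,a) = (a^c/c!) / Σ_{k=0}^{c} a^k/k!
a^5/5! = 0.002697
Σ terms (k=0..5): 1.00000 + 0.79800 + 0.31840 + 0.08469 + 0.01690 + 0.002697 = 2.220690
B = 0.002697/2.220690 = 0.001214

Final: 0.001214


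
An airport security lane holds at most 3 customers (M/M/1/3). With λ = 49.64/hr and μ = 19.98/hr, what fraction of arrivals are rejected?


ρ = λ/μ = 49.64/19.98 = 2.4845
P_K = (1−ρ)ρ^K/(1−ρ^(K+1)) = (-1.4845·15.335886)/(1 − 38.101770)
= -22.765885/-37.101770 = 0.613606

Final: 0.613606


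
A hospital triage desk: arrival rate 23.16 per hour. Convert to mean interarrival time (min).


Mean interarrival time = 1/λ = 1/23.16 hour = 0.04318 hour
In minutes: 0.04318 × 60 = 2.5907 min

Final: 2.5907 min


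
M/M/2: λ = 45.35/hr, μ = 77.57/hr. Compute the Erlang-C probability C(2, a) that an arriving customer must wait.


a = λ/μ = 0.5846; ρ = a/2 = 0.2923
P₀ = 0.547608 (from M/M/c formula)
C(c,a) = [a^c/(c!(1−ρ))]·P₀ = [0.34180/(2·0.7077)]·0.547608
= 0.24149·0.547608 = 0.132242

Final: 0.132242


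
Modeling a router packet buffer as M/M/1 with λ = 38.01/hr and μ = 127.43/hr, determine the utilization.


ρ = λ/μ = 38.01/127.43 = 0.2983

Final: 0.2983


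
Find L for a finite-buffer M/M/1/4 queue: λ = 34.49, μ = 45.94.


ρ = 34.49/45.94 = 0.7508
L = ρ[1 − (K+1)ρ^K + Kρ^(K+1)] / [(1−ρ)(1−ρ^(K+1))]
Numerator: 0.7508·(1 − 5·0.317694 + 4·0.238512) = 0.274464
Denominator: (0.2492)·(0.761488) = 0.189792
L = 0.274464/0.189792 = 1.4461

Final: 1.4461


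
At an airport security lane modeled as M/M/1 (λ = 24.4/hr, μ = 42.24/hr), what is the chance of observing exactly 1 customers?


ρ = 24.4/42.24 = 0.5777
P_n = (1−ρ)·ρ^n = (1 − 0.5777)·0.5777^1 = 0.4223·0.577652 = 0.243970

Final: 0.243970


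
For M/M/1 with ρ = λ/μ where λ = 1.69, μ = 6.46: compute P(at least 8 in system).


ρ = 1.69/6.46 = 0.2616
P(N ≥ n) = ρ^n = 0.2616^8 = 0.00002194

Final: 0.00002194


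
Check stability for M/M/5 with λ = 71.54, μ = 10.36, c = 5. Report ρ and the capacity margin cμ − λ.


Total capacity cμ = 5·10.36 = 51.80/hr
ρ = λ/(cμ) = 71.54/51.80 = 1.3811
Stable ⇔ ρ < 1: NO
Spare capacity = cμ − λ = 51.80 − 71.54 = -19.74/hr

Final: ρ = 1.3811; unstable; margin = -19.74/hr


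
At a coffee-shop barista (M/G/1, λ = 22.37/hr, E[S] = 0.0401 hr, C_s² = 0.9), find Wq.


ρ = λ·E[S] = 22.37·0.0401 = 0.8970
E[S²] = E[S]²(1+C_s²) = 0.0401²·(1+0.9) = 0.003055
Wq = λ·E[S²]/(2(1−ρ)) = 22.37·0.003055/(2·0.1030) = 0.33189 hr

Final: 0.33189 hr


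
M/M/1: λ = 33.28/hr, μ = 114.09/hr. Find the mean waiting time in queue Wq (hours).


ρ = 33.28/114.09 = 0.2917
Wq = ρ/(μ−λ) = 0.2917/(114.09 − 33.28) = 0.2917/80.81 = 0.003610 hr

Final: 0.003610 hr


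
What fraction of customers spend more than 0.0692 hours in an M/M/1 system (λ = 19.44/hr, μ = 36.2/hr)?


W ~ Exponential(μ−λ) for M/M/1.
μ − λ = 36.2 − 19.44 = 16.7600
P(W > t) = e^{−(μ−λ)t} = e^{−1.1598} = 0.313551

Final: 0.313551


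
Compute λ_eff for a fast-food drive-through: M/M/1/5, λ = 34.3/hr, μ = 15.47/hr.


ρ = 2.2172; P_K = (1−ρ)ρ^5/(1−ρ^6) = 0.553640
λ_eff = λ(1 − P_K) = 34.3·(1 − 0.553640) = 34.3·0.446360 = 15.3102 /hr

Final: 15.3102 /hr


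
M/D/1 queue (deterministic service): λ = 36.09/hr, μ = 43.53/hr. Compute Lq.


ρ = 36.09/43.53 = 0.8291
M/D/1: Lq = ρ²/(2(1−ρ)) = 0.6874/(2·0.1709) = 2.01086

Final: 2.01086


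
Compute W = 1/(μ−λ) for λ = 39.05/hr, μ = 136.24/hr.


W = 1/(μ−λ) = 1/(136.24 − 39.05) = 1/97.19 = 0.01029 hr

Final: 0.01029 hr
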